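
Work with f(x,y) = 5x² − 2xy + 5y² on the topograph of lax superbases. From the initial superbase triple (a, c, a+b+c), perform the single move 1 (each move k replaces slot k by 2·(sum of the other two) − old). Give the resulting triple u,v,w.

start (5,5,8) = (f(1,0),f(0,1),f(1,1))
replace slot 1: 2·(5+8) − 5 = 21 → (21,5,8)

21,5,8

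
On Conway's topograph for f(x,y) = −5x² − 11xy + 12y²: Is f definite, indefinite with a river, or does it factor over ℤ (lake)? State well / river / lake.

D = b²−4ac = (-11)² − 4·(-5)·12 = 361
D = 19² is a perfect square ⇒ form factors over ℤ ⇒ lakes

lake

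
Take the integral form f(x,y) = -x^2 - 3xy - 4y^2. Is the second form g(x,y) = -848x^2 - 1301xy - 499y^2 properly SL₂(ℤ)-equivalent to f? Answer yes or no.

D₁ = -7, D₂ = -7
f is negative-definite; reduce −f:
−f: translate: b→1 (≡3 mod 2), so (1,3,4)→(1,1,2)
−f: reduced (well bottom): (1,1,2) with a≤c, −a<b≤a
flip sign back: reduced form of f is (-1,-1,-2)
g is negative-definite; reduce −g:
−g: translate: b→-395 (≡1301 mod 1696), so (848,1301,499)→(848,-395,46)
−g: flip: (848,-395,46)→(46,395,848)
−g: translate: b→27 (≡395 mod 92), so (46,395,848)→(46,27,4)
−g: flip: (46,27,4)→(4,-27,46)
−g: translate: b→-3 (≡-27 mod 8), so (4,-27,46)→(4,-3,1)
−g: flip: (4,-3,1)→(1,3,4)
−g: translate: b→1 (≡3 mod 2), so (1,3,4)→(1,1,2)
−g: reduced (well bottom): (1,1,2) with a≤c, −a<b≤a
flip sign back: reduced form of g is (-1,-1,-2)
reduced forms (-1, -1, -2) vs (-1, -1, -2) ⇒ equivalent

yes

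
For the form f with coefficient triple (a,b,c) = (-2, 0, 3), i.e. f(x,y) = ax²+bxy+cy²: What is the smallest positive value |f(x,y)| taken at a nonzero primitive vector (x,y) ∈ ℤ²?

descent: ρ → (3,0,-2)
descent: ρ → (-2,4,1)  [lands on river]
river: ρ → (1,4,-2)
closes: descent 2, river 2
min |a| on river = 1

1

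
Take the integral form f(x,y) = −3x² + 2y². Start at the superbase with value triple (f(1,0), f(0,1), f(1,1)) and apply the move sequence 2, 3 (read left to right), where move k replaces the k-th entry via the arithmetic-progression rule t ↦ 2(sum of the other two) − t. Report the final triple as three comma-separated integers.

start (-3,2,-1) = (f(1,0),f(0,1),f(1,1))
replace slot 2: 2·((-3)+(-1)) − 2 = -10 → (-3,-10,-1)
replace slot 3: 2·((-3)+(-10)) − (-1) = -25 → (-3,-10,-25)

-3,-10,-25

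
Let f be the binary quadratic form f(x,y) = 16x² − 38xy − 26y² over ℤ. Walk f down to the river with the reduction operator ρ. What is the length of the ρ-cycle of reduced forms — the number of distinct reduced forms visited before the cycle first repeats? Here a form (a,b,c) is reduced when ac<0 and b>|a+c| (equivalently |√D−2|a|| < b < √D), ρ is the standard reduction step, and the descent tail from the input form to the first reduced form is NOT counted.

D = 3108, ⌊√D⌋ = 55
descent: ρ → (-26,38,16)  [lands on river]
river: ρ → (16,26,-38)
river: ρ → (-38,50,4)
river: ρ → (4,54,-12)
river: ρ → (-12,42,28)
river: ρ → (28,14,-26)
ρ-cycle length = 6 (tail of 1 descent step not counted)

6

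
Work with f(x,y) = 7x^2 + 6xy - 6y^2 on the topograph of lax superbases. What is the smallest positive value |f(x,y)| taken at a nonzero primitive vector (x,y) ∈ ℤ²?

river: ρ → (-6,6,7)
river: ρ → (7,8,-5)
river: ρ → (-5,12,3)
river: ρ → (3,12,-5)
river: ρ → (-5,8,7)
river: ρ → (7,6,-6)
closes: descent 0, river 6
min |a| on river = 3

3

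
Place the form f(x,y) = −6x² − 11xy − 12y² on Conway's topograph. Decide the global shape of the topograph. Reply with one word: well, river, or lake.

D = b²−4ac = (-11)² − 4·(-6)·(-12) = -167
D < 0 ⇒ definite ⇒ every region one sign ⇒ single well

well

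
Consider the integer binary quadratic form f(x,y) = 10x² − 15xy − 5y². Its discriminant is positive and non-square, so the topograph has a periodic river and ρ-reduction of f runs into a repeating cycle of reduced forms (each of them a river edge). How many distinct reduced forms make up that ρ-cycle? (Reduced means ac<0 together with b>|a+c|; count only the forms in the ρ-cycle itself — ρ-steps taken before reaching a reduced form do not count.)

D = 425, ⌊√D⌋ = 20
descent: ρ → (-5,15,10)  [lands on river]
river: ρ → (10,5,-10)
river: ρ → (-10,15,5)
river: ρ → (5,15,-10)
river: ρ → (-10,5,10)
river: ρ → (10,15,-5)
ρ-cycle length = 6 (tail of 1 descent step not counted)

6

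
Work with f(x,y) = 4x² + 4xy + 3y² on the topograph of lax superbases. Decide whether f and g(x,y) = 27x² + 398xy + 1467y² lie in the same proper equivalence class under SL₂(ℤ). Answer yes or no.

D₁ = -32, D₂ = -32
f: flip: (4,4,3)→(3,-4,4)
f: translate: b→2 (≡-4 mod 6), so (3,-4,4)→(3,2,3)
f: reduced (well bottom): (3,2,3) with a≤c, −a<b≤a
g: translate: b→20 (≡398 mod 54), so (27,398,1467)→(27,20,4)
g: flip: (27,20,4)→(4,-20,27)
g: translate: b→4 (≡-20 mod 8), so (4,-20,27)→(4,4,3)
g: flip: (4,4,3)→(3,-4,4)
g: translate: b→2 (≡-4 mod 6), so (3,-4,4)→(3,2,3)
g: reduced (well bottom): (3,2,3) with a≤c, −a<b≤a
reduced forms (3, 2, 3) vs (3, 2, 3) ⇒ equivalent

yes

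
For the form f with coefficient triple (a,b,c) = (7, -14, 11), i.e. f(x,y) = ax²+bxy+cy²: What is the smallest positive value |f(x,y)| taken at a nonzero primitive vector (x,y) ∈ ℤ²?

translate: b→0 (≡-14 mod 14), so (7,-14,11)→(7,0,4)
flip: (7,0,4)→(4,0,7)
reduced (well bottom): (4,0,7) with a≤c, −a<b≤a
well minimum = a = 4

4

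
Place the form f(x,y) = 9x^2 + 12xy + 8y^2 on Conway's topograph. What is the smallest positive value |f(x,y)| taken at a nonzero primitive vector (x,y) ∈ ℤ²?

translate: b→-6 (≡12 mod 18), so (9,12,8)→(9,-6,5)
flip: (9,-6,5)→(5,6,9)
translate: b→-4 (≡6 mod 10), so (5,6,9)→(5,-4,8)
reduced (well bottom): (5,-4,8) with a≤c, −a<b≤a
well minimum = a = 5

5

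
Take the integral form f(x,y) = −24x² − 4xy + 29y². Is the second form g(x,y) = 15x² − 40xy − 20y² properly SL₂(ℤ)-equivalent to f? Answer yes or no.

D₁ = 2800, D₂ = 2800
river cycle of f (length 16): (-24, 44, 9), (9, 46, -19), (-19, 30, 25), (25, 20, -24), (-24, 28, 21), (21, 14, -31), (-31, 48, 4), (4, 48, -31), (-31, 14, 21), (21, 28, -24), … (6 more)
river cycle of g (length 4): (-20, 40, 15), (15, 50, -5), (-5, 50, 15), (15, 40, -20)
cycles differ ⇒ inequivalent

no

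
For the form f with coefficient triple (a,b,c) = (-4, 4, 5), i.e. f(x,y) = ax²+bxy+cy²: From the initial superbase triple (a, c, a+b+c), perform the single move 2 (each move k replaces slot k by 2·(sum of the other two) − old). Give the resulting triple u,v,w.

start (-4,5,5) = (f(1,0),f(0,1),f(1,1))
replace slot 2: 2·((-4)+5) − 5 = -3 → (-4,-3,5)

-4,-3,5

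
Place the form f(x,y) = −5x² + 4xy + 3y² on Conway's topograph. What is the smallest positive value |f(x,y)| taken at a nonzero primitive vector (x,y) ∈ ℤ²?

river: ρ → (3,8,-1)
river: ρ → (-1,8,3)
river: ρ → (3,4,-5)
river: ρ → (-5,6,2)
river: ρ → (2,6,-5)
river: ρ → (-5,4,3)
closes: descent 0, river 6
min |a| on river = 1

1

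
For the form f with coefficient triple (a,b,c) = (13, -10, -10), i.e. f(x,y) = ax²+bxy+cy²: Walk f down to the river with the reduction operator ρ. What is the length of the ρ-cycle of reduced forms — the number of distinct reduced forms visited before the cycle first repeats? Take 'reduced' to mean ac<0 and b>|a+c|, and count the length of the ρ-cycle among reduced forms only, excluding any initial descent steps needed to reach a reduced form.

D = 620, ⌊√D⌋ = 24
descent: ρ → (-10,10,13)  [lands on river]
river: ρ → (13,16,-7)
river: ρ → (-7,12,17)
river: ρ → (17,22,-2)
river: ρ → (-2,22,17)
river: ρ → (17,12,-7)
river: ρ → (-7,16,13)
river: ρ → (13,10,-10)
ρ-cycle length = 8 (tail of 1 descent step not counted)

8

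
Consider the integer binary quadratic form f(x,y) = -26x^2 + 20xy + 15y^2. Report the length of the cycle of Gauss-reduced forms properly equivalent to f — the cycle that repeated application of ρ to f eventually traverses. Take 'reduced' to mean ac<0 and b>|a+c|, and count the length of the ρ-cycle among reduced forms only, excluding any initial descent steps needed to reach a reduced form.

D = 1960, ⌊√D⌋ = 44
river: ρ → (15,40,-6)
river: ρ → (-6,44,1)
river: ρ → (1,44,-6)
river: ρ → (-6,40,15)
river: ρ → (15,20,-26)
river: ρ → (-26,32,9)
river: ρ → (9,40,-10)
river: ρ → (-10,40,9)
river: ρ → (9,32,-26)
river: ρ → (-26,20,15)
ρ-cycle length = 10 (tail of 0 descent steps not counted)

10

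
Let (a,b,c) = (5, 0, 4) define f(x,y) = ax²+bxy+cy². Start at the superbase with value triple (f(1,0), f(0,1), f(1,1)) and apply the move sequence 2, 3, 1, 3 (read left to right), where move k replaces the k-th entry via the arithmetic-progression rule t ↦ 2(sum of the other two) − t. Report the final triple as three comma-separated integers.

start (5,4,9) = (f(1,0),f(0,1),f(1,1))
replace slot 2: 2·(5+9) − 4 = 24 → (5,24,9)
replace slot 3: 2·(5+24) − 9 = 49 → (5,24,49)
replace slot 1: 2·(24+49) − 5 = 141 → (141,24,49)
replace slot 3: 2·(141+24) − 49 = 281 → (141,24,281)

141,24,281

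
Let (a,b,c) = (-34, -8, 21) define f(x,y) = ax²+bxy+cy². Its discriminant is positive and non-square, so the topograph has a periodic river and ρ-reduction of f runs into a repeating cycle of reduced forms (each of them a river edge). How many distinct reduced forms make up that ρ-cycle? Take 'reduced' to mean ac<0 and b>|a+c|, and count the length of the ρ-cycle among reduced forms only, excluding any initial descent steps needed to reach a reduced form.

D = 2920, ⌊√D⌋ = 54
descent: ρ → (21,50,-5)  [lands on river]
river: ρ → (-5,50,21)
river: ρ → (21,34,-21)
river: ρ → (-21,50,5)
river: ρ → (5,50,-21)
river: ρ → (-21,34,21)
ρ-cycle length = 6 (tail of 1 descent step not counted)

6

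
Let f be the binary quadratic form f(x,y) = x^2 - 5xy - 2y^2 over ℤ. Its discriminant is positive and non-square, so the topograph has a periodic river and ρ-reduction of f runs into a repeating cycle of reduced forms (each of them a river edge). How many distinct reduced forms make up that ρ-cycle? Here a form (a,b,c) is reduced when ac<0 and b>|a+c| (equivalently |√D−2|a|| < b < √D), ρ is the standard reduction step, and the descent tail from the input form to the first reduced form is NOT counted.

D = 33, ⌊√D⌋ = 5
descent: ρ → (-2,5,1)  [lands on river]
river: ρ → (1,5,-2)
river: ρ → (-2,3,3)
river: ρ → (3,3,-2)
ρ-cycle length = 4 (tail of 1 descent step not counted)

4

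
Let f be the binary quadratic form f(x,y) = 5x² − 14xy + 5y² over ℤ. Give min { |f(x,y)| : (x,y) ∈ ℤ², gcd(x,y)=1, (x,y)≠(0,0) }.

descent: ρ → (5,4,-4)  [lands on river]
river: ρ → (-4,4,5)
river: ρ → (5,6,-3)
river: ρ → (-3,6,5)
closes: descent 1, river 4
min |a| on river = 3

3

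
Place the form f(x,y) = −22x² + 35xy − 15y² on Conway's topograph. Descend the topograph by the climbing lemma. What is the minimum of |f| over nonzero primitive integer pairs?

translate: b→9 (≡-35 mod 44), so (22,-35,15)→(22,9,2)
flip: (22,9,2)→(2,-9,22)
translate: b→-1 (≡-9 mod 4), so (2,-9,22)→(2,-1,12)
reduced (well bottom): (2,-1,12) with a≤c, −a<b≤a
well minimum |f| = |-2| = 2 (negative-definite)

2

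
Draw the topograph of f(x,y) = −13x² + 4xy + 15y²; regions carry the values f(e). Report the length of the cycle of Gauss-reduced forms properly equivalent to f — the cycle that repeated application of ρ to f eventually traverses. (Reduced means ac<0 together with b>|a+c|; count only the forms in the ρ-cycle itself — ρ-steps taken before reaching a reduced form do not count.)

D = 796, ⌊√D⌋ = 28
river: ρ → (15,26,-2)
river: ρ → (-2,26,15)
river: ρ → (15,4,-13)
river: ρ → (-13,22,6)
river: ρ → (6,26,-5)
river: ρ → (-5,24,11)
river: ρ → (11,20,-9)
river: ρ → (-9,16,15)
river: ρ → (15,14,-10)
river: ρ → (-10,26,3)
river: ρ → (3,28,-1)
river: ρ → (-1,28,3)
river: ρ → (3,26,-10)
river: ρ → (-10,14,15)
river: ρ → (15,16,-9)
river: ρ → (-9,20,11)
river: ρ → (11,24,-5)
river: ρ → (-5,26,6)
river: ρ → (6,22,-13)
river: ρ → (-13,4,15)
ρ-cycle length = 20 (tail of 0 descent steps not counted)

20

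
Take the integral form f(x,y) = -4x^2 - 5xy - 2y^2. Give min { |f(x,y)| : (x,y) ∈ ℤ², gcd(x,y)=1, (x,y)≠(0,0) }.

translate: b→-3 (≡5 mod 8), so (4,5,2)→(4,-3,1)
flip: (4,-3,1)→(1,3,4)
translate: b→1 (≡3 mod 2), so (1,3,4)→(1,1,2)
reduced (well bottom): (1,1,2) with a≤c, −a<b≤a
well minimum |f| = |-1| = 1 (negative-definite)

1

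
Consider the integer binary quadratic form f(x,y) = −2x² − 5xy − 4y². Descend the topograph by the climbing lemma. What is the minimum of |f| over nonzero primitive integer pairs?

translate: b→1 (≡5 mod 4), so (2,5,4)→(2,1,1)
flip: (2,1,1)→(1,-1,2)
translate: b→1 (≡-1 mod 2), so (1,-1,2)→(1,1,2)
reduced (well bottom): (1,1,2) with a≤c, −a<b≤a
well minimum |f| = |-1| = 1 (negative-definite)

1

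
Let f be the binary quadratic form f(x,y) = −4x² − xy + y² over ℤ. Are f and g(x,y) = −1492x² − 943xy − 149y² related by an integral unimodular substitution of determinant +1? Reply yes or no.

D₁ = 17, D₂ = 17
river cycle of f (length 6): (1, 3, -2), (-2, 1, 2), (2, 3, -1), (-1, 3, 2), (2, 1, -2), (-2, 3, 1)
river cycle of g (length 6): (1, 3, -2), (-2, 1, 2), (2, 3, -1), (-1, 3, 2), (2, 1, -2), (-2, 3, 1)
cycles coincide ⇒ equivalent

yes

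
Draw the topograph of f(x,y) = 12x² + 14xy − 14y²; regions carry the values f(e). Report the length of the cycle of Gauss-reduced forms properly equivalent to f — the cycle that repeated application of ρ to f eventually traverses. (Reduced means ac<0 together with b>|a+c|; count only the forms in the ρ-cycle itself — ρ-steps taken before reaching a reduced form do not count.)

D = 868, ⌊√D⌋ = 29
river: ρ → (-14,14,12)
river: ρ → (12,10,-16)
river: ρ → (-16,22,6)
river: ρ → (6,26,-8)
river: ρ → (-8,22,12)
river: ρ → (12,26,-4)
river: ρ → (-4,22,24)
river: ρ → (24,26,-2)
river: ρ → (-2,26,24)
river: ρ → (24,22,-4)
river: ρ → (-4,26,12)
river: ρ → (12,22,-8)
river: ρ → (-8,26,6)
river: ρ → (6,22,-16)
river: ρ → (-16,10,12)
river: ρ → (12,14,-14)
ρ-cycle length = 16 (tail of 0 descent steps not counted)

16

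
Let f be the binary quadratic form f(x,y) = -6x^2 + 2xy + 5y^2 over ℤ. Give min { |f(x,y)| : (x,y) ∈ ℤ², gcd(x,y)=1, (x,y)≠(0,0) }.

river: ρ → (5,8,-3)
river: ρ → (-3,10,2)
river: ρ → (2,10,-3)
river: ρ → (-3,8,5)
river: ρ → (5,2,-6)
river: ρ → (-6,10,1)
river: ρ → (1,10,-6)
river: ρ → (-6,2,5)
closes: descent 0, river 8
min |a| on river = 1

1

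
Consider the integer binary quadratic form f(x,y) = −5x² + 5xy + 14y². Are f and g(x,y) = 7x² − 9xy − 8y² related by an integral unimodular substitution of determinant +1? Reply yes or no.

D₁ = 305, D₂ = 305
river cycle of f (length 4): (-5, 15, 4), (4, 17, -1), (-1, 17, 4), (4, 15, -5)
river cycle of g (length 8): (-8, 9, 7), (7, 5, -10), (-10, 15, 2), (2, 17, -2), (-2, 15, 10), (10, 5, -7), (-7, 9, 8), (8, 7, -8)
cycles differ ⇒ inequivalent

no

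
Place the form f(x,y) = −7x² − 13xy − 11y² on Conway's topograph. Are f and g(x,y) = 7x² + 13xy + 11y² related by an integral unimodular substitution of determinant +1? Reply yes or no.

D₁ = -139, D₂ = -139
f is negative-definite; reduce −f:
−f: translate: b→-1 (≡13 mod 14), so (7,13,11)→(7,-1,5)
−f: flip: (7,-1,5)→(5,1,7)
−f: reduced (well bottom): (5,1,7) with a≤c, −a<b≤a
flip sign back: reduced form of f is (-5,-1,-7)
g: translate: b→-1 (≡13 mod 14), so (7,13,11)→(7,-1,5)
g: flip: (7,-1,5)→(5,1,7)
g: reduced (well bottom): (5,1,7) with a≤c, −a<b≤a
reduced forms (-5, -1, -7) vs (5, 1, 7) ⇒ inequivalent

no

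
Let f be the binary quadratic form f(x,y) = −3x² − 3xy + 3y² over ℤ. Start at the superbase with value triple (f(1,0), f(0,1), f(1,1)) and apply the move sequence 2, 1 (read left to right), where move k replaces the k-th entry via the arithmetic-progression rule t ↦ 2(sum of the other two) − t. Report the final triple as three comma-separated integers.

start (-3,3,-3) = (f(1,0),f(0,1),f(1,1))
replace slot 2: 2·((-3)+(-3)) − 3 = -15 → (-3,-15,-3)
replace slot 1: 2·((-15)+(-3)) − (-3) = -33 → (-33,-15,-3)

-33,-15,-3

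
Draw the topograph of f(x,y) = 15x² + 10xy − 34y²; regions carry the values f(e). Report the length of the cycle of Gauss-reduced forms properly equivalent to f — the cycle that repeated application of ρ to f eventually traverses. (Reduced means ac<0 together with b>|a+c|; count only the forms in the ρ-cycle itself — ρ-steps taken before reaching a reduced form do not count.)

D = 2140, ⌊√D⌋ = 46
descent: ρ → (-34,-10,15)
descent: ρ → (15,40,-9)  [lands on river]
river: ρ → (-9,32,31)
river: ρ → (31,30,-10)
river: ρ → (-10,30,31)
river: ρ → (31,32,-9)
river: ρ → (-9,40,15)
river: ρ → (15,20,-29)
river: ρ → (-29,38,6)
river: ρ → (6,46,-1)
river: ρ → (-1,46,6)
river: ρ → (6,38,-29)
river: ρ → (-29,20,15)
ρ-cycle length = 12 (tail of 2 descent steps not counted)

12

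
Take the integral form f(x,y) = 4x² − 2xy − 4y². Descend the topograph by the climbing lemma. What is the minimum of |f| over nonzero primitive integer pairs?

descent: ρ → (-4,2,4)  [lands on river]
river: ρ → (4,6,-2)
river: ρ → (-2,6,4)
river: ρ → (4,2,-4)
river: ρ → (-4,6,2)
river: ρ → (2,6,-4)
closes: descent 1, river 6
min |a| on river = 2

2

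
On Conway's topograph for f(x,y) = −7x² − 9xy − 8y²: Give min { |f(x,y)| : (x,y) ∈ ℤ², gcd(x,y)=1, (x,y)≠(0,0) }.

translate: b→-5 (≡9 mod 14), so (7,9,8)→(7,-5,6)
flip: (7,-5,6)→(6,5,7)
reduced (well bottom): (6,5,7) with a≤c, −a<b≤a
well minimum |f| = |-6| = 6 (negative-definite)

6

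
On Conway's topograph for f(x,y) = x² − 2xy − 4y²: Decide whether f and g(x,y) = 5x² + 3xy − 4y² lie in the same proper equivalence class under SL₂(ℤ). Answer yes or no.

D₁ = 20, D₂ = 89
discriminants differ ⇒ not SL₂(ℤ)-equivalent

no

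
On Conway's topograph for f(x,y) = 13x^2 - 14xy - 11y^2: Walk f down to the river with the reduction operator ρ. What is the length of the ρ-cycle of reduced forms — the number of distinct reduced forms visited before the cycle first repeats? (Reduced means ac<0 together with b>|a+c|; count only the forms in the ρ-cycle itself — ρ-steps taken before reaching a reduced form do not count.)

D = 768, ⌊√D⌋ = 27
descent: ρ → (-11,14,13)  [lands on river]
river: ρ → (13,12,-12)
river: ρ → (-12,12,13)
river: ρ → (13,14,-11)
river: ρ → (-11,8,16)
river: ρ → (16,24,-3)
river: ρ → (-3,24,16)
river: ρ → (16,8,-11)
ρ-cycle length = 8 (tail of 1 descent step not counted)

8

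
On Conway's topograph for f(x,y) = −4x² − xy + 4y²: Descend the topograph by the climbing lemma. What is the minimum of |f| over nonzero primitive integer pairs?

descent: ρ → (4,1,-4)  [lands on river]
river: ρ → (-4,7,1)
river: ρ → (1,7,-4)
river: ρ → (-4,1,4)
river: ρ → (4,7,-1)
river: ρ → (-1,7,4)
closes: descent 1, river 6
min |a| on river = 1

1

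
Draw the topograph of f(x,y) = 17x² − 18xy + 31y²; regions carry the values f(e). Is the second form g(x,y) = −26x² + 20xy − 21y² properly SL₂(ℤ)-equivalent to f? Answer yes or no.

D₁ = -1784, D₂ = -1784
f: translate: b→16 (≡-18 mod 34), so (17,-18,31)→(17,16,30)
f: reduced (well bottom): (17,16,30) with a≤c, −a<b≤a
g is negative-definite; reduce −g:
−g: flip: (26,-20,21)→(21,20,26)
−g: reduced (well bottom): (21,20,26) with a≤c, −a<b≤a
flip sign back: reduced form of g is (-21,-20,-26)
reduced forms (17, 16, 30) vs (-21, -20, -26) ⇒ inequivalent

no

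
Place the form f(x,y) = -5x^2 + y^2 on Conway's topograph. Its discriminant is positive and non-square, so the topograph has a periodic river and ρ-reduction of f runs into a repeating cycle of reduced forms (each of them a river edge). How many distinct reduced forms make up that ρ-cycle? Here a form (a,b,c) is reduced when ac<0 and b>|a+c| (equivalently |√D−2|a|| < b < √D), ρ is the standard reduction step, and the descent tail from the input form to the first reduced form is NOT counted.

D = 20, ⌊√D⌋ = 4
descent: ρ → (1,4,-1)  [lands on river]
river: ρ → (-1,4,1)
ρ-cycle length = 2 (tail of 1 descent step not counted)

2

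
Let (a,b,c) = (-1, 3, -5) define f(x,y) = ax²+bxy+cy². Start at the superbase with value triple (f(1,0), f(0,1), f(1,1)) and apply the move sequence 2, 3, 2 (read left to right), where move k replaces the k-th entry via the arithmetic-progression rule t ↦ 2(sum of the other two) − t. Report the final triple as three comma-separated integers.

start (-1,-5,-3) = (f(1,0),f(0,1),f(1,1))
replace slot 2: 2·((-1)+(-3)) − (-5) = -3 → (-1,-3,-3)
replace slot 3: 2·((-1)+(-3)) − (-3) = -5 → (-1,-3,-5)
replace slot 2: 2·((-1)+(-5)) − (-3) = -9 → (-1,-9,-5)

-1,-9,-5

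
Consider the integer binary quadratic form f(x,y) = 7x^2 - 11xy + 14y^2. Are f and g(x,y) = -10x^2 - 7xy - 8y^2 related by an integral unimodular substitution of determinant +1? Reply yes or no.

D₁ = -271, D₂ = -271
f: translate: b→3 (≡-11 mod 14), so (7,-11,14)→(7,3,10)
f: reduced (well bottom): (7,3,10) with a≤c, −a<b≤a
g is negative-definite; reduce −g:
−g: flip: (10,7,8)→(8,-7,10)
−g: reduced (well bottom): (8,-7,10) with a≤c, −a<b≤a
flip sign back: reduced form of g is (-8,7,-10)
reduced forms (7, 3, 10) vs (-8, 7, -10) ⇒ inequivalent

no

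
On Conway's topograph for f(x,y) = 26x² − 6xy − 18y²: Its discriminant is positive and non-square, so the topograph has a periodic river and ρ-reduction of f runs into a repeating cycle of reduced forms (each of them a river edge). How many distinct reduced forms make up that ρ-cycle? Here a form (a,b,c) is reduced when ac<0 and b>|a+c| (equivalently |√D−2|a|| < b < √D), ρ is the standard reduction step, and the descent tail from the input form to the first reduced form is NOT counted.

D = 1908, ⌊√D⌋ = 43
descent: ρ → (-18,42,2)  [lands on river]
river: ρ → (2,42,-18)
river: ρ → (-18,30,14)
river: ρ → (14,26,-22)
river: ρ → (-22,18,18)
river: ρ → (18,18,-22)
river: ρ → (-22,26,14)
river: ρ → (14,30,-18)
ρ-cycle length = 8 (tail of 1 descent step not counted)

8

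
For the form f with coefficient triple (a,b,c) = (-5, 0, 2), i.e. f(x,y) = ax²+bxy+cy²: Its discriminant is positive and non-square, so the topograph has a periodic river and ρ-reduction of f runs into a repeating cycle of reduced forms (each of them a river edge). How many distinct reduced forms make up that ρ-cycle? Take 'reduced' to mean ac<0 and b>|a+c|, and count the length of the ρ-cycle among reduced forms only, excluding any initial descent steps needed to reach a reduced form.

D = 40, ⌊√D⌋ = 6
descent: ρ → (2,4,-3)  [lands on river]
river: ρ → (-3,2,3)
river: ρ → (3,4,-2)
river: ρ → (-2,4,3)
river: ρ → (3,2,-3)
river: ρ → (-3,4,2)
ρ-cycle length = 6 (tail of 1 descent step not counted)

6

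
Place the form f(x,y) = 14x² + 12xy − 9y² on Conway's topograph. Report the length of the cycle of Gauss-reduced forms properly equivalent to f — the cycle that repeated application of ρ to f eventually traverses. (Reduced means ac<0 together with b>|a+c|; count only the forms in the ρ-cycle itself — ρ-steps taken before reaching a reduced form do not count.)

D = 648, ⌊√D⌋ = 25
river: ρ → (-9,24,2)
river: ρ → (2,24,-9)
river: ρ → (-9,12,14)
river: ρ → (14,16,-7)
river: ρ → (-7,12,18)
river: ρ → (18,24,-1)
river: ρ → (-1,24,18)
river: ρ → (18,12,-7)
river: ρ → (-7,16,14)
river: ρ → (14,12,-9)
ρ-cycle length = 10 (tail of 0 descent steps not counted)

10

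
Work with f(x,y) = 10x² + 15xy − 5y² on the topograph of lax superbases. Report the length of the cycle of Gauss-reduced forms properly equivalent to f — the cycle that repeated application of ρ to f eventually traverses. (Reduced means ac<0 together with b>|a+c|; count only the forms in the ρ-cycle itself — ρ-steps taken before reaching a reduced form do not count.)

D = 425, ⌊√D⌋ = 20
river: ρ → (-5,15,10)
river: ρ → (10,5,-10)
river: ρ → (-10,15,5)
river: ρ → (5,15,-10)
river: ρ → (-10,5,10)
river: ρ → (10,15,-5)
ρ-cycle length = 6 (tail of 0 descent steps not counted)

6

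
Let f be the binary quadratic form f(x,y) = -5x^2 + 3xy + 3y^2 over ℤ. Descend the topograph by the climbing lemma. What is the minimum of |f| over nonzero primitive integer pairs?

river: ρ → (3,3,-5)
river: ρ → (-5,7,1)
river: ρ → (1,7,-5)
river: ρ → (-5,3,3)
closes: descent 0, river 4
min |a| on river = 1

1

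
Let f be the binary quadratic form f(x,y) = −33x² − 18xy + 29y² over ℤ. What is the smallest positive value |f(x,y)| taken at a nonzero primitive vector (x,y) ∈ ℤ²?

descent: ρ → (29,18,-33)  [lands on river]
river: ρ → (-33,48,14)
river: ρ → (14,64,-1)
river: ρ → (-1,64,14)
river: ρ → (14,48,-33)
river: ρ → (-33,18,29)
river: ρ → (29,40,-22)
river: ρ → (-22,48,21)
river: ρ → (21,36,-34)
river: ρ → (-34,32,23)
river: ρ → (23,60,-6)
river: ρ → (-6,60,23)
river: ρ → (23,32,-34)
river: ρ → (-34,36,21)
river: ρ → (21,48,-22)
river: ρ → (-22,40,29)
closes: descent 1, river 16
min |a| on river = 1

1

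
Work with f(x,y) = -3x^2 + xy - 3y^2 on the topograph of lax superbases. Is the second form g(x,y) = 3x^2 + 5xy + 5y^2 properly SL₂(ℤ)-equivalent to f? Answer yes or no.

D₁ = -35, D₂ = -35
f is negative-definite; reduce −f:
−f: flip: (3,-1,3)→(3,1,3)
−f: reduced (well bottom): (3,1,3) with a≤c, −a<b≤a
flip sign back: reduced form of f is (-3,-1,-3)
g: translate: b→-1 (≡5 mod 6), so (3,5,5)→(3,-1,3)
g: flip: (3,-1,3)→(3,1,3)
g: reduced (well bottom): (3,1,3) with a≤c, −a<b≤a
reduced forms (-3, -1, -3) vs (3, 1, 3) ⇒ inequivalent

no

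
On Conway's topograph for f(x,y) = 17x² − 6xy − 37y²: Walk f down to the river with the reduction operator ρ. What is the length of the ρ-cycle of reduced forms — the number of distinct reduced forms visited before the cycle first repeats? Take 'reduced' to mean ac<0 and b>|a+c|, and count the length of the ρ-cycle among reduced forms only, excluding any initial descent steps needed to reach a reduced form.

D = 2552, ⌊√D⌋ = 50
descent: ρ → (-37,6,17)
descent: ρ → (17,28,-26)  [lands on river]
river: ρ → (-26,24,19)
river: ρ → (19,14,-31)
river: ρ → (-31,48,2)
river: ρ → (2,48,-31)
river: ρ → (-31,14,19)
river: ρ → (19,24,-26)
river: ρ → (-26,28,17)
river: ρ → (17,40,-14)
river: ρ → (-14,44,11)
river: ρ → (11,44,-14)
river: ρ → (-14,40,17)
ρ-cycle length = 12 (tail of 2 descent steps not counted)

12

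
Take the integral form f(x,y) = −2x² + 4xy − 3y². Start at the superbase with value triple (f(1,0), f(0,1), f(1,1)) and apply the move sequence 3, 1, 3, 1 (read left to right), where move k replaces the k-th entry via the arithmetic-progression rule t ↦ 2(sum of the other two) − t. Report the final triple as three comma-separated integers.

start (-2,-3,-1) = (f(1,0),f(0,1),f(1,1))
replace slot 3: 2·((-2)+(-3)) − (-1) = -9 → (-2,-3,-9)
replace slot 1: 2·((-3)+(-9)) − (-2) = -22 → (-22,-3,-9)
replace slot 3: 2·((-22)+(-3)) − (-9) = -41 → (-22,-3,-41)
replace slot 1: 2·((-3)+(-41)) − (-22) = -66 → (-66,-3,-41)

-66,-3,-41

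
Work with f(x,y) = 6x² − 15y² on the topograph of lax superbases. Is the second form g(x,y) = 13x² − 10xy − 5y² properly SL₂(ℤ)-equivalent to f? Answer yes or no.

D₁ = 360, D₂ = 360
river cycle of f (length 6): (6, 12, -9), (-9, 6, 9), (9, 12, -6), (-6, 12, 9), (9, 6, -9), (-9, 12, 6)
river cycle of g (length 4): (-5, 10, 13), (13, 16, -2), (-2, 16, 13), (13, 10, -5)
cycles differ ⇒ inequivalent

no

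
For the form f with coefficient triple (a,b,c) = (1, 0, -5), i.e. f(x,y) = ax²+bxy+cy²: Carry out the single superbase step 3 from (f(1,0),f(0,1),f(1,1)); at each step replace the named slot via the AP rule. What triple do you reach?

start (1,-5,-4) = (f(1,0),f(0,1),f(1,1))
replace slot 3: 2·(1+(-5)) − (-4) = -4 → (1,-5,-4)

1,-5,-4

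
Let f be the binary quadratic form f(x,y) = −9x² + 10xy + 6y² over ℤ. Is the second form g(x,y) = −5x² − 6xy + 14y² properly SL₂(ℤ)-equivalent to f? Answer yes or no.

D₁ = 316, D₂ = 316
river cycle of f (length 6): (6, 14, -5), (-5, 16, 3), (3, 14, -10), (-10, 6, 7), (7, 8, -9), (-9, 10, 6)
river cycle of g (length 6): (-5, 14, 6), (6, 10, -9), (-9, 8, 7), (7, 6, -10), (-10, 14, 3), (3, 16, -5)
cycles differ ⇒ inequivalent

no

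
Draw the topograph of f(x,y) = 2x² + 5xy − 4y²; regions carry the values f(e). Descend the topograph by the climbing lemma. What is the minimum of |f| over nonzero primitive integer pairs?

river: ρ → (-4,3,3)
river: ρ → (3,3,-4)
river: ρ → (-4,5,2)
river: ρ → (2,7,-1)
river: ρ → (-1,7,2)
river: ρ → (2,5,-4)
closes: descent 0, river 6
min |a| on river = 1

1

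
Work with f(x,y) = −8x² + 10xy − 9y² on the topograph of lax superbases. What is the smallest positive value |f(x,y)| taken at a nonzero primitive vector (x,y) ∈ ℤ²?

translate: b→6 (≡-10 mod 16), so (8,-10,9)→(8,6,7)
flip: (8,6,7)→(7,-6,8)
reduced (well bottom): (7,-6,8) with a≤c, −a<b≤a
well minimum |f| = |-7| = 7 (negative-definite)

7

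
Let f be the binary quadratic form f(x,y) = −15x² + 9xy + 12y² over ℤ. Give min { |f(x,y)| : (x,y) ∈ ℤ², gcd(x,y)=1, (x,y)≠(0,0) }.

river: ρ → (12,15,-12)
river: ρ → (-12,9,15)
river: ρ → (15,21,-6)
river: ρ → (-6,27,3)
river: ρ → (3,27,-6)
river: ρ → (-6,21,15)
river: ρ → (15,9,-12)
river: ρ → (-12,15,12)
river: ρ → (12,9,-15)
river: ρ → (-15,21,6)
river: ρ → (6,27,-3)
river: ρ → (-3,27,6)
river: ρ → (6,21,-15)
river: ρ → (-15,9,12)
closes: descent 0, river 14
min |a| on river = 3

3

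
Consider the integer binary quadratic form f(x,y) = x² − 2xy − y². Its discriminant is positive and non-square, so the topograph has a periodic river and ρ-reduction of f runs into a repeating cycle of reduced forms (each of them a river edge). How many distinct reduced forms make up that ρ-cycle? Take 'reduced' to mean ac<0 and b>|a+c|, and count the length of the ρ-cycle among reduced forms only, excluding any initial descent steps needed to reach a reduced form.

D = 8, ⌊√D⌋ = 2
descent: ρ → (-1,2,1)  [lands on river]
river: ρ → (1,2,-1)
ρ-cycle length = 2 (tail of 1 descent step not counted)

2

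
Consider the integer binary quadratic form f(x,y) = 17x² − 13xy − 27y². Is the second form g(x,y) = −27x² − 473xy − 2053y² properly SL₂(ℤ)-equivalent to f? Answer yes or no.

D₁ = 2005, D₂ = 2005
river cycle of f (length 6): (-27, 13, 17), (17, 21, -23), (-23, 25, 15), (15, 35, -13), (-13, 43, 3), (3, 41, -27)
river cycle of g (length 6): (-27, 13, 17), (17, 21, -23), (-23, 25, 15), (15, 35, -13), (-13, 43, 3), (3, 41, -27)
cycles coincide ⇒ equivalent

yes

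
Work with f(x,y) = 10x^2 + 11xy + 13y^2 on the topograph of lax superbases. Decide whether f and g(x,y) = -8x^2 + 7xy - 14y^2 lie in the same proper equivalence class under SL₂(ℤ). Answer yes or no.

D₁ = -399, D₂ = -399
f: translate: b→-9 (≡11 mod 20), so (10,11,13)→(10,-9,12)
f: reduced (well bottom): (10,-9,12) with a≤c, −a<b≤a
g is negative-definite; reduce −g:
−g: reduced (well bottom): (8,-7,14) with a≤c, −a<b≤a
flip sign back: reduced form of g is (-8,7,-14)
reduced forms (10, -9, 12) vs (-8, 7, -14) ⇒ inequivalent

no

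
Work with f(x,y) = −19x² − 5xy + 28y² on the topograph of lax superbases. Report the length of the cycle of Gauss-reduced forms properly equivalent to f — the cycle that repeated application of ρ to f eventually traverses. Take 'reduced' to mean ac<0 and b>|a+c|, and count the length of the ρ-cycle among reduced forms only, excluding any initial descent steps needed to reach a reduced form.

D = 2153, ⌊√D⌋ = 46
descent: ρ → (28,5,-19)
descent: ρ → (-19,33,14)  [lands on river]
river: ρ → (14,23,-29)
river: ρ → (-29,35,8)
river: ρ → (8,45,-4)
river: ρ → (-4,43,19)
river: ρ → (19,33,-14)
river: ρ → (-14,23,29)
river: ρ → (29,35,-8)
river: ρ → (-8,45,4)
river: ρ → (4,43,-19)
ρ-cycle length = 10 (tail of 2 descent steps not counted)

10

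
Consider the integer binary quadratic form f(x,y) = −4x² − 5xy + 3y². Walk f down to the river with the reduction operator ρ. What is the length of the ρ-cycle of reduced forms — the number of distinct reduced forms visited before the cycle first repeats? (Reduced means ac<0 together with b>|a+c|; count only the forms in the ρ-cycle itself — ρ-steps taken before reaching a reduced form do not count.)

D = 73, ⌊√D⌋ = 8
descent: ρ → (3,5,-4)  [lands on river]
river: ρ → (-4,3,4)
river: ρ → (4,5,-3)
river: ρ → (-3,7,2)
river: ρ → (2,5,-6)
river: ρ → (-6,7,1)
river: ρ → (1,7,-6)
river: ρ → (-6,5,2)
river: ρ → (2,7,-3)
river: ρ → (-3,5,4)
river: ρ → (4,3,-4)
river: ρ → (-4,5,3)
river: ρ → (3,7,-2)
river: ρ → (-2,5,6)
river: ρ → (6,7,-1)
river: ρ → (-1,7,6)
river: ρ → (6,5,-2)
river: ρ → (-2,7,3)
ρ-cycle length = 18 (tail of 1 descent step not counted)

18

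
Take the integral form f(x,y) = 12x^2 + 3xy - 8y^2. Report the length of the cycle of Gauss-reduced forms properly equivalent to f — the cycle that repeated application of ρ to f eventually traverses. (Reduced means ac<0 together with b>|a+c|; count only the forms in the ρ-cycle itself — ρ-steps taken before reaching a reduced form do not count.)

D = 393, ⌊√D⌋ = 19
descent: ρ → (-8,13,7)  [lands on river]
river: ρ → (7,15,-6)
river: ρ → (-6,9,13)
river: ρ → (13,17,-2)
river: ρ → (-2,19,4)
river: ρ → (4,13,-14)
river: ρ → (-14,15,3)
river: ρ → (3,15,-14)
river: ρ → (-14,13,4)
river: ρ → (4,19,-2)
river: ρ → (-2,17,13)
river: ρ → (13,9,-6)
river: ρ → (-6,15,7)
river: ρ → (7,13,-8)
river: ρ → (-8,19,1)
river: ρ → (1,19,-8)
ρ-cycle length = 16 (tail of 1 descent step not counted)

16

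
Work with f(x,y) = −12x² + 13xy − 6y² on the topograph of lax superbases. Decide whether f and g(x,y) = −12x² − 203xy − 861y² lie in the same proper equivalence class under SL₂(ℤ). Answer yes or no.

D₁ = -119, D₂ = -119
f is negative-definite; reduce −f:
−f: translate: b→11 (≡-13 mod 24), so (12,-13,6)→(12,11,5)
−f: flip: (12,11,5)→(5,-11,12)
−f: translate: b→-1 (≡-11 mod 10), so (5,-11,12)→(5,-1,6)
−f: reduced (well bottom): (5,-1,6) with a≤c, −a<b≤a
flip sign back: reduced form of f is (-5,1,-6)
g is negative-definite; reduce −g:
−g: translate: b→11 (≡203 mod 24), so (12,203,861)→(12,11,5)
−g: flip: (12,11,5)→(5,-11,12)
−g: translate: b→-1 (≡-11 mod 10), so (5,-11,12)→(5,-1,6)
−g: reduced (well bottom): (5,-1,6) with a≤c, −a<b≤a
flip sign back: reduced form of g is (-5,1,-6)
reduced forms (-5, 1, -6) vs (-5, 1, -6) ⇒ equivalent

yes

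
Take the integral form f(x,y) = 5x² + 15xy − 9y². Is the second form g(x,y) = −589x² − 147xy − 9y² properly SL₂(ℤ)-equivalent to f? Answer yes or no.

D₁ = 405, D₂ = 405
river cycle of f (length 6): (-9, 3, 11), (11, 19, -1), (-1, 19, 11), (11, 3, -9), (-9, 15, 5), (5, 15, -9)
river cycle of g (length 6): (-9, 3, 11), (11, 19, -1), (-1, 19, 11), (11, 3, -9), (-9, 15, 5), (5, 15, -9)
cycles coincide ⇒ equivalent

yes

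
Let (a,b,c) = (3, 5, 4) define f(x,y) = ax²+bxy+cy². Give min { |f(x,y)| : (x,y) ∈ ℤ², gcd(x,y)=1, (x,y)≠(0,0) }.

translate: b→-1 (≡5 mod 6), so (3,5,4)→(3,-1,2)
flip: (3,-1,2)→(2,1,3)
reduced (well bottom): (2,1,3) with a≤c, −a<b≤a
well minimum = a = 2

2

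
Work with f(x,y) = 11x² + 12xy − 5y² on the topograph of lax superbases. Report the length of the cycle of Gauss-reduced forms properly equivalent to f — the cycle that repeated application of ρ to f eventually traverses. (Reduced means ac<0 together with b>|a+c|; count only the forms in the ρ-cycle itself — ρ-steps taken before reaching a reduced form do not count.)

D = 364, ⌊√D⌋ = 19
river: ρ → (-5,18,2)
river: ρ → (2,18,-5)
river: ρ → (-5,12,11)
river: ρ → (11,10,-6)
river: ρ → (-6,14,7)
river: ρ → (7,14,-6)
river: ρ → (-6,10,11)
river: ρ → (11,12,-5)
ρ-cycle length = 8 (tail of 0 descent steps not counted)

8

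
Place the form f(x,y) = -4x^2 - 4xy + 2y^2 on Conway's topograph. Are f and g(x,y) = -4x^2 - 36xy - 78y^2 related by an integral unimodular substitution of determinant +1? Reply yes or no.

D₁ = 48, D₂ = 48
river cycle of f (length 2): (2, 4, -4), (-4, 4, 2)
river cycle of g (length 2): (-4, 4, 2), (2, 4, -4)
cycles coincide ⇒ equivalent

yes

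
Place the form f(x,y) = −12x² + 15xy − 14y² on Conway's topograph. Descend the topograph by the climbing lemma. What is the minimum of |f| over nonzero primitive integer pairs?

translate: b→9 (≡-15 mod 24), so (12,-15,14)→(12,9,11)
flip: (12,9,11)→(11,-9,12)
reduced (well bottom): (11,-9,12) with a≤c, −a<b≤a
well minimum |f| = |-11| = 11 (negative-definite)

11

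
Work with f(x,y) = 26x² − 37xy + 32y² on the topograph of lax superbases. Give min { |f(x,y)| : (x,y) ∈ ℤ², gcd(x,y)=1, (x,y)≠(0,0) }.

translate: b→15 (≡-37 mod 52), so (26,-37,32)→(26,15,21)
flip: (26,15,21)→(21,-15,26)
reduced (well bottom): (21,-15,26) with a≤c, −a<b≤a
well minimum = a = 21

21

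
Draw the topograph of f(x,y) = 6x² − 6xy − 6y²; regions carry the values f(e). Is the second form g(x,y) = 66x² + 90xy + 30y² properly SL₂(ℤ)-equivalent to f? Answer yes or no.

D₁ = 180, D₂ = 180
river cycle of f (length 2): (-6, 6, 6), (6, 6, -6)
river cycle of g (length 2): (6, 6, -6), (-6, 6, 6)
cycles coincide ⇒ equivalent

yes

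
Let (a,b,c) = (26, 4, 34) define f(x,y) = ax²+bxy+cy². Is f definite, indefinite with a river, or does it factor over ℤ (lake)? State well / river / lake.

D = b²−4ac = 4² − 4·26·34 = -3520
D < 0 ⇒ definite ⇒ every region one sign ⇒ single well

well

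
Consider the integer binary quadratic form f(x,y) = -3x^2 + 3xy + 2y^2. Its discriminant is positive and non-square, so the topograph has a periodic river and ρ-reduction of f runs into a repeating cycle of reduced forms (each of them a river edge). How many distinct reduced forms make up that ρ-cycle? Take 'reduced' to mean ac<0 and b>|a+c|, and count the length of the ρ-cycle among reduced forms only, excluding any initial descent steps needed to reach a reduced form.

D = 33, ⌊√D⌋ = 5
river: ρ → (2,5,-1)
river: ρ → (-1,5,2)
river: ρ → (2,3,-3)
river: ρ → (-3,3,2)
ρ-cycle length = 4 (tail of 0 descent steps not counted)

4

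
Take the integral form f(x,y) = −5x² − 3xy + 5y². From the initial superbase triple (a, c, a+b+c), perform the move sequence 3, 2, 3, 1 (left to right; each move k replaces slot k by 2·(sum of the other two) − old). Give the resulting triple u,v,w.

start (-5,5,-3) = (f(1,0),f(0,1),f(1,1))
replace slot 3: 2·((-5)+5) − (-3) = 3 → (-5,5,3)
replace slot 2: 2·((-5)+3) − 5 = -9 → (-5,-9,3)
replace slot 3: 2·((-5)+(-9)) − 3 = -31 → (-5,-9,-31)
replace slot 1: 2·((-9)+(-31)) − (-5) = -75 → (-75,-9,-31)

-75,-9,-31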